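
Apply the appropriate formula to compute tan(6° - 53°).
tan(6° - 53°) = (tan 6° - tan 53°)/(1 + tan 6° tan 53°) = -1.072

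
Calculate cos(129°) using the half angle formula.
cos(129°) = -√((1 + cos 258°)/2) = -0.6293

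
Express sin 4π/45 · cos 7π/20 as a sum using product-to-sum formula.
sin 4π/45 cos 7π/20 = (1/2)[sin(4π/45+7π/20) + sin(4π/45-7π/20)]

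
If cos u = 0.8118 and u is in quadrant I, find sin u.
sin u = 0.5839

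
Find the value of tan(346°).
tan(346°) = -0.2493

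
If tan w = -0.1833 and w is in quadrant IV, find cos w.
cos w = 0.9836 (using tan²w + 1 = sec²w)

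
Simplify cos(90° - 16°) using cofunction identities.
cos(90° - 16°) = sin(16°)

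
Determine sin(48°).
sin(48°) = 0.7431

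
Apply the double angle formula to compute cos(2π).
cos(2π) = cos²π - sin²π = 1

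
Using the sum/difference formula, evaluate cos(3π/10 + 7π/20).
cos(3π/10 + 7π/20) = cos 3π/10 cos 7π/20 - sin 3π/10 sin 7π/20 = -0.454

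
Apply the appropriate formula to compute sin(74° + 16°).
sin(74° + 16°) = sin 74° cos 16° + cos 74° sin 16° = 1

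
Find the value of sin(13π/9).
sin(13π/9) = -0.9848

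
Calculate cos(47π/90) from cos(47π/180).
cos(47π/90) = 2cos²47π/180 - 1 = -0.06976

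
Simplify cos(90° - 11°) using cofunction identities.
cos(90° - 11°) = sin(11°)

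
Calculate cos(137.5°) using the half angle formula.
cos(137.5°) = -√((1 + cos 275°)/2) = -0.7373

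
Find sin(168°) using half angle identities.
sin(168°) = √((1 - cos 336°)/2) = 0.2079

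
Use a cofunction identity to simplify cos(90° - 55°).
cos(90° - 55°) = sin(55°)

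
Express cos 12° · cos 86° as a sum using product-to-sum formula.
cos 12° cos 86° = (1/2)[cos(12°-86°) + cos(12°+86°)]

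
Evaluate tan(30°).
tan(30°) = √3/3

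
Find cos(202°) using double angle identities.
cos(202°) = cos²101° - sin²101° = -0.9272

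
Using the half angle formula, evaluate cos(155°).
cos(155°) = -√((1 + cos 310°)/2) = -0.9063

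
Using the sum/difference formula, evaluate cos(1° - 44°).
cos(1° - 44°) = cos 1° cos 44° + sin 1° sin 44° = 0.7314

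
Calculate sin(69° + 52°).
sin(69° + 52°) = sin 69° cos 52° + cos 69° sin 52° = 0.8572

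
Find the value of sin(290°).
sin(290°) = -0.9397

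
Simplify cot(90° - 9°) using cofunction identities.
cot(90° - 9°) = tan(9°)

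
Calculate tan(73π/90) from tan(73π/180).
tan(73π/90) = 2 tan 73π/180 / (1 - tan²73π/180) = -0.6745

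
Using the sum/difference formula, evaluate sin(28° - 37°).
sin(28° - 37°) = sin 28° cos 37° - cos 28° sin 37° = -0.1564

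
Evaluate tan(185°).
tan(185°) = 0.08749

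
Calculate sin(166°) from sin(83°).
sin(166°) = 2 sin 83° cos 83° = 0.2419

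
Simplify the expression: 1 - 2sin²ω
1 - 2sin²ω = cos(2ω) (using Double angle)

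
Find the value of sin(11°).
sin(11°) = 0.1908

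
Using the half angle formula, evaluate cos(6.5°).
cos(6.5°) = √((1 + cos 13°)/2) = 0.9936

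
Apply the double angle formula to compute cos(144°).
cos(144°) = cos²72° - sin²72° = -0.809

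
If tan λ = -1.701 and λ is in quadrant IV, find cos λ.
cos λ = 0.5068 (using tan²λ + 1 = sec²λ)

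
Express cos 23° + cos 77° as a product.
cos 23° + cos 77° = 2 cos(50°) cos(-27°)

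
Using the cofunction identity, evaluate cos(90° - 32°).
cos(90° - 32°) = sin(32°) = 0.5299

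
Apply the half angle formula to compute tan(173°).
tan(173°) = sin 346° / (1 + cos 346°) = -0.1228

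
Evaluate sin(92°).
sin(92°) = 0.9994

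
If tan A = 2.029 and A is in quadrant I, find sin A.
sin A = 0.897 (using tan²A + 1 = sec²A)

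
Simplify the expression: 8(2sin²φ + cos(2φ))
8(2sin²φ + cos(2φ)) = 8 (using Double angle)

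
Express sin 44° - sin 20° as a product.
sin 44° - sin 20° = 2 cos(32°) sin(12°)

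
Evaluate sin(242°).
sin(242°) = -0.8829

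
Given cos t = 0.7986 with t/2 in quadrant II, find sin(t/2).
sin(t/2) = ±√((1 - cos t)/2); positive since t/2 ∈ QII, so sin(t/2) = 0.3173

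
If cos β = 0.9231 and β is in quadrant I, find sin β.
sin β = 0.3846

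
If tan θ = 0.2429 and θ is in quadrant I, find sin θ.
sin θ = 0.236 (using tan²θ + 1 = sec²θ)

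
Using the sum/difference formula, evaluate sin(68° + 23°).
sin(68° + 23°) = sin 68° cos 23° + cos 68° sin 23° = 0.9998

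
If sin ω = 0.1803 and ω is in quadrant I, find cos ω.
cos ω = 0.9836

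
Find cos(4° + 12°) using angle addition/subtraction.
cos(4° + 12°) = cos 4° cos 12° - sin 4° sin 12° = 0.9613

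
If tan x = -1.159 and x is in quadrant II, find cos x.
cos x = -0.6533 (using tan²x + 1 = sec²x)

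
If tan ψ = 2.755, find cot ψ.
cot ψ = 1/tan ψ = 0.363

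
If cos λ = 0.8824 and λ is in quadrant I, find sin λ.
sin λ = 0.4705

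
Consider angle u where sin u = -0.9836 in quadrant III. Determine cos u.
cos u = ±√(1 - sin²u) = -0.1804 (negative in QIII)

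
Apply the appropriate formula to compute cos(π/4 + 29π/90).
cos(π/4 + 29π/90) = cos π/4 cos 29π/90 - sin π/4 sin 29π/90 = -0.225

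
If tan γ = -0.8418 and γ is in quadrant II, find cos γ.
cos γ = -0.765 (using tan²γ + 1 = sec²γ)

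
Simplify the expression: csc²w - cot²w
csc²w - cot²w = 1 (using Pythagorean identity)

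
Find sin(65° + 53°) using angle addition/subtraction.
sin(65° + 53°) = sin 65° cos 53° + cos 65° sin 53° = 0.8829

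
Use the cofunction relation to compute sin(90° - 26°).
sin(90° - 26°) = cos(26°) = 0.8988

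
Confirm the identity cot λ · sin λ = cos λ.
LHS = (cos λ/sin λ) · sin λ = cos λ = RHS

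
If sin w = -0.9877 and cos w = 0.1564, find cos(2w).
cos(2w) = cos²w - sin²w = -0.9511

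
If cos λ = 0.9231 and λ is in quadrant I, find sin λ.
sin λ = 0.3846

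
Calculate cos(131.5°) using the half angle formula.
cos(131.5°) = -√((1 + cos 263°)/2) = -0.6626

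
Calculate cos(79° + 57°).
cos(79° + 57°) = cos 79° cos 57° - sin 79° sin 57° = -0.7193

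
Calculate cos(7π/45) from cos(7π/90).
cos(7π/45) = 2cos²7π/90 - 1 = 0.8829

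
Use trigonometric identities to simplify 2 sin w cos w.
2 sin w cos w = sin(2w) (using Double angle)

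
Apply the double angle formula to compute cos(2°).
cos(2°) = 2cos²1° - 1 = 0.9994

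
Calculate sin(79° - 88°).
sin(79° - 88°) = sin 79° cos 88° - cos 79° sin 88° = -0.1564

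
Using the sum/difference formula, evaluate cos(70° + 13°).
cos(70° + 13°) = cos 70° cos 13° - sin 70° sin 13° = 0.1219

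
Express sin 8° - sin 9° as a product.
sin 8° - sin 9° = 2 cos(8.5°) sin(-0.5°)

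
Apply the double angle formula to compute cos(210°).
cos(210°) = 1 - 2sin²105° = -√3/2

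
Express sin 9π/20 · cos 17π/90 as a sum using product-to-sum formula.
sin 9π/20 cos 17π/90 = (1/2)[sin(9π/20+17π/90) + sin(9π/20-17π/90)]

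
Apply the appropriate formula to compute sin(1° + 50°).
sin(1° + 50°) = sin 1° cos 50° + cos 1° sin 50° = 0.7771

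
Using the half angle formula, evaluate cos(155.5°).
cos(155.5°) = -√((1 + cos 311°)/2) = -0.91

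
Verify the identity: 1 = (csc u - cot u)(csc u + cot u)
RHS = csc²u - cot²u = (1 + cot²u) - cot²u = 1 = LHS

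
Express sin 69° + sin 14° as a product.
sin 69° + sin 14° = 2 sin(41.5°) cos(27.5°)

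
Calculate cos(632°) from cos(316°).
cos(632°) = 1 - 2sin²316° = 0.0349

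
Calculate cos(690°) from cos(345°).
cos(690°) = cos²345° - sin²345° = √3/2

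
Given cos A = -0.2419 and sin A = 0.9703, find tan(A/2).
tan(A/2) = sin A / (1 + cos A) = 1.28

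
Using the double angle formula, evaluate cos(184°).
cos(184°) = cos²92° - sin²92° = -0.9976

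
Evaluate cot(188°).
cot(188°) = 7.115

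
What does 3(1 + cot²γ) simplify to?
3(1 + cot²γ) = 3(csc²γ) (using Pythagorean identity)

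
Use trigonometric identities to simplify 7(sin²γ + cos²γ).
7(sin²γ + cos²γ) = 7 (using Pythagorean identity)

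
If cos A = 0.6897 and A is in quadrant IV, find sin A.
sin A = -0.7241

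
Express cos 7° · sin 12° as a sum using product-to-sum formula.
cos 7° sin 12° = (1/2)[sin(7°+12°) - sin(7°-12°)]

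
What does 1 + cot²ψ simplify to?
1 + cot²ψ = csc²ψ (using Pythagorean identity)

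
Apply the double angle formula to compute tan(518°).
tan(518°) = 2 tan 259° / (1 - tan²259°) = -0.404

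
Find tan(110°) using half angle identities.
tan(110°) = sin 220° / (1 + cos 220°) = -2.747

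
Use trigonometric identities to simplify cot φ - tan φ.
cot φ - tan φ = 2 cot(2φ) (using Double angle)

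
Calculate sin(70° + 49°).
sin(70° + 49°) = sin 70° cos 49° + cos 70° sin 49° = 0.8746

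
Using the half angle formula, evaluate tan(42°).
tan(42°) = sin 84° / (1 + cos 84°) = 0.9004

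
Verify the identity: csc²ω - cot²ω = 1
LHS = 1/sin²ω - cos²ω/sin²ω = (1 - cos²ω)/sin²ω = sin²ω/sin²ω = 1 = RHS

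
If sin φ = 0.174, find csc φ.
csc φ = 1/sin φ = 5.747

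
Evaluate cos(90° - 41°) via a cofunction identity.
cos(90° - 41°) = sin(41°) = 0.6561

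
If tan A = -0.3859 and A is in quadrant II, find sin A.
sin A = 0.36 (using tan²A + 1 = sec²A)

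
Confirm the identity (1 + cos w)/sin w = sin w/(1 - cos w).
RHS = sin w(1 + cos w) / ((1 - cos w)(1 + cos w)) = sin w(1 + cos w) / (1 - cos²w) = sin w(1 + cos w) / sin²w = (1 + cos w)/sin w = LHS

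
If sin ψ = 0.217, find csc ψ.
csc ψ = 1/sin ψ = 4.608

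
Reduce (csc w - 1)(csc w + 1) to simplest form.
(csc w - 1)(csc w + 1) = cot²w (using Diff. of squares)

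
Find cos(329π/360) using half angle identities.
cos(329π/360) = -√((1 + cos 329π/180)/2) = -0.9636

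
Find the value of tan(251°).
tan(251°) = 2.904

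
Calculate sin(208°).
sin(208°) = -0.4695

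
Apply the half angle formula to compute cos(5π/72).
cos(5π/72) = √((1 + cos 5π/36)/2) = 0.9763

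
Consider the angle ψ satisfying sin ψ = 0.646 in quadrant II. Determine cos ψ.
cos ψ = ±√(1 - sin²ψ) = -0.7633 (negative in QII)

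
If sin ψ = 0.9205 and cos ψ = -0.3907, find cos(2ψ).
cos(2ψ) = cos²ψ - sin²ψ = -0.6947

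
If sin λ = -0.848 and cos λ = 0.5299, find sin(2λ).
sin(2λ) = 2 sin λ cos λ = -0.8987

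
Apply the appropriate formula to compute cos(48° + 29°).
cos(48° + 29°) = cos 48° cos 29° - sin 48° sin 29° = 0.225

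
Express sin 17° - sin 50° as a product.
sin 17° - sin 50° = 2 cos(33.5°) sin(-16.5°)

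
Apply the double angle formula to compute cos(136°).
cos(136°) = cos²68° - sin²68° = -0.7193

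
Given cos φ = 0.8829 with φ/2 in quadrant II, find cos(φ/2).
cos(φ/2) = ±√((1 + cos φ)/2); negative since φ/2 ∈ QII, so cos(φ/2) = -0.9703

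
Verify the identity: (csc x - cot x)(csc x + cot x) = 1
LHS = csc²x - cot²x = (1 + cot²x) - cot²x = 1 = RHS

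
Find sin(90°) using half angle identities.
sin(90°) = √((1 - cos 180°)/2) = 1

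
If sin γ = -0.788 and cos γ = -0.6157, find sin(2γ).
sin(2γ) = 2 sin γ cos γ = 0.9703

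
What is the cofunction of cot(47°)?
cot(47°) = tan(90° - 47°) = tan(43°)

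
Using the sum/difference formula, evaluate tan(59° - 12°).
tan(59° - 12°) = (tan 59° - tan 12°)/(1 + tan 59° tan 12°) = 1.072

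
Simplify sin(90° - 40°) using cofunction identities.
sin(90° - 40°) = cos(40°)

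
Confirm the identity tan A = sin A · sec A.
RHS = sin A · (1/cos A) = sin A/cos A = tan A = LHS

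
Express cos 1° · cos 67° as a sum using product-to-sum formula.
cos 1° cos 67° = (1/2)[cos(1°-67°) + cos(1°+67°)]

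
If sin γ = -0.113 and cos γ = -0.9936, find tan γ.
tan γ = sin γ / cos γ = 0.1137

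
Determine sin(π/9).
sin(π/9) = 0.342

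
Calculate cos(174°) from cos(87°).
cos(174°) = cos²87° - sin²87° = -0.9945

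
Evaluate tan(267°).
tan(267°) = 19.08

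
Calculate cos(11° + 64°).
cos(11° + 64°) = cos 11° cos 64° - sin 11° sin 64° = (√6-√2)/4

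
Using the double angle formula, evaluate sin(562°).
sin(562°) = 2 sin 281° cos 281° = -0.3746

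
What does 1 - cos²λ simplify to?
1 - cos²λ = sin²λ (using Pythagorean identity)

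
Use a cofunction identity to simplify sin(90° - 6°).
sin(90° - 6°) = cos(6°)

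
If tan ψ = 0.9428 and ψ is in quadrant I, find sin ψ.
sin ψ = 0.686 (using tan²ψ + 1 = sec²ψ)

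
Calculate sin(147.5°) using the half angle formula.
sin(147.5°) = √((1 - cos 295°)/2) = 0.5373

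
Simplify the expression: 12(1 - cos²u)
12(1 - cos²u) = 12(sin²u) (using Pythagorean identity)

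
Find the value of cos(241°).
cos(241°) = -0.4848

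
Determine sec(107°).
sec(107°) = -3.42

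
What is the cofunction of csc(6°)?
csc(6°) = sec(90° - 6°) = sec(84°)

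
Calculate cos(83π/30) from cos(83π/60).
cos(83π/30) = cos²83π/60 - sin²83π/60 = -0.7431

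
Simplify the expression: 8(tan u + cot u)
8(tan u + cot u) = 8(sec u csc u) (using Quotient identities)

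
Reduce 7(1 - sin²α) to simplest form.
7(1 - sin²α) = 7(cos²α) (using Pythagorean identity)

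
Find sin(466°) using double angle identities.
sin(466°) = 2 sin 233° cos 233° = 0.9613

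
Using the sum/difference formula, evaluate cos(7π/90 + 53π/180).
cos(7π/90 + 53π/180) = cos 7π/90 cos 53π/180 - sin 7π/90 sin 53π/180 = 0.3907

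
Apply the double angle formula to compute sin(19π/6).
sin(19π/6) = 2 sin 19π/12 cos 19π/12 = -1/2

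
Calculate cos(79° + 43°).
cos(79° + 43°) = cos 79° cos 43° - sin 79° sin 43° = -0.5299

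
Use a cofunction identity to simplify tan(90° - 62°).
tan(90° - 62°) = cot(62°)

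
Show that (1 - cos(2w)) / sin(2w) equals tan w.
LHS = 2sin²w / (2 sin w cos w) = sin w/cos w = tan w = RHS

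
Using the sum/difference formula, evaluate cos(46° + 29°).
cos(46° + 29°) = cos 46° cos 29° - sin 46° sin 29° = (√6-√2)/4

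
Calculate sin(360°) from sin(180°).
sin(360°) = 2 sin 180° cos 180° = 0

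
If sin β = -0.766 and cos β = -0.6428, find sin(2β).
sin(2β) = 2 sin β cos β = 0.9848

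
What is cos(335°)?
cos(335°) = 0.9063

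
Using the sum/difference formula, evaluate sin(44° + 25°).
sin(44° + 25°) = sin 44° cos 25° + cos 44° sin 25° = 0.9336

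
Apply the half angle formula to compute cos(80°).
cos(80°) = √((1 + cos 160°)/2) = 0.1736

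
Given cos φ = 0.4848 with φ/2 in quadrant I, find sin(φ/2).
sin(φ/2) = ±√((1 - cos φ)/2); positive since φ/2 ∈ QI, so sin(φ/2) = 0.5075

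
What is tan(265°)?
tan(265°) = 11.43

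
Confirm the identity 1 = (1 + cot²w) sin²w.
RHS = csc²w · sin²w = (1/sin²w) · sin²w = 1 = LHS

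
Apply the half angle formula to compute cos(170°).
cos(170°) = -√((1 + cos 340°)/2) = -0.9848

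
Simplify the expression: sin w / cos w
sin w / cos w = tan w (using Quotient identity)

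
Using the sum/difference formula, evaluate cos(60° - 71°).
cos(60° - 71°) = cos 60° cos 71° + sin 60° sin 71° = 0.9816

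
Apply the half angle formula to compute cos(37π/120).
cos(37π/120) = √((1 + cos 37π/60)/2) = 0.5664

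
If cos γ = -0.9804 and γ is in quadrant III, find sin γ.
sin γ = -0.197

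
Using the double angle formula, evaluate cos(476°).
cos(476°) = cos²238° - sin²238° = -0.4384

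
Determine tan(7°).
tan(7°) = 0.1228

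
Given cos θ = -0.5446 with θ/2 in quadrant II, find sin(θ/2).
sin(θ/2) = ±√((1 - cos θ)/2); positive since θ/2 ∈ QII, so sin(θ/2) = 0.8788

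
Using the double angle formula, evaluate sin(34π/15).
sin(34π/15) = 2 sin 17π/15 cos 17π/15 = 0.7431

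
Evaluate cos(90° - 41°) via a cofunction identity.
cos(90° - 41°) = sin(41°) = 0.6561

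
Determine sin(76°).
sin(76°) = 0.9703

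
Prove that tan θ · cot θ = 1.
LHS = (sin θ/cos θ) · (cos θ/sin θ) = 1 = RHS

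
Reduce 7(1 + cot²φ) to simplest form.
7(1 + cot²φ) = 7(csc²φ) (using Pythagorean identity)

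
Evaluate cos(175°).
cos(175°) = -0.9962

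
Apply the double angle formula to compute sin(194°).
sin(194°) = 2 sin 97° cos 97° = -0.2419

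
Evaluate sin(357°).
sin(357°) = -0.05234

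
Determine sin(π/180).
sin(π/180) = 0.01745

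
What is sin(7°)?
sin(7°) = 0.1219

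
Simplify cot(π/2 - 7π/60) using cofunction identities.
cot(π/2 - 7π/60) = tan(7π/60)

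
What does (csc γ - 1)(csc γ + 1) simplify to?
(csc γ - 1)(csc γ + 1) = cot²γ (using Diff. of squares)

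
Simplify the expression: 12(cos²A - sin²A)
12(cos²A - sin²A) = 12(cos(2A)) (using Double angle)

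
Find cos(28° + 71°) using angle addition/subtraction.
cos(28° + 71°) = cos 28° cos 71° - sin 28° sin 71° = -0.1564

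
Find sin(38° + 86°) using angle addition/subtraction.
sin(38° + 86°) = sin 38° cos 86° + cos 38° sin 86° = 0.829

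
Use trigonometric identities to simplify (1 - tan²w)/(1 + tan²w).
(1 - tan²w)/(1 + tan²w) = cos(2w) (using Double angle)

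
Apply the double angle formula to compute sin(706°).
sin(706°) = 2 sin 353° cos 353° = -0.2419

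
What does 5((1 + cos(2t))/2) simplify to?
5((1 + cos(2t))/2) = 5(cos²t) (using Power reduction)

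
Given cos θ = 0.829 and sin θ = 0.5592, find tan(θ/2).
tan(θ/2) = sin θ / (1 + cos θ) = 0.3057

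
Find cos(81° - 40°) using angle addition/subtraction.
cos(81° - 40°) = cos 81° cos 40° + sin 81° sin 40° = 0.7547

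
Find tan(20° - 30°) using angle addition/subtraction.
tan(20° - 30°) = (tan 20° - tan 30°)/(1 + tan 20° tan 30°) = -0.1763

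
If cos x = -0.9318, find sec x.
sec x = 1/cos x = -1.073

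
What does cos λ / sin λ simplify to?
cos λ / sin λ = cot λ (using Quotient identity)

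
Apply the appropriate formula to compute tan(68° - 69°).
tan(68° - 69°) = (tan 68° - tan 69°)/(1 + tan 68° tan 69°) = -0.01746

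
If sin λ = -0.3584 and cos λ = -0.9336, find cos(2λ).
cos(2λ) = cos²λ - sin²λ = 0.7432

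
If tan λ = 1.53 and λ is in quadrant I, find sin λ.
sin λ = 0.8371 (using tan²λ + 1 = sec²λ)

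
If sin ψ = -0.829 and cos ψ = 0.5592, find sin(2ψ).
sin(2ψ) = 2 sin ψ cos ψ = -0.9272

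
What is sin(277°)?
sin(277°) = -0.9925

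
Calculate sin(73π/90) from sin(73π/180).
sin(73π/90) = 2 sin 73π/180 cos 73π/180 = 0.5592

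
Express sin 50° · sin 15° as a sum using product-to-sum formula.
sin 50° sin 15° = (1/2)[cos(50°-15°) - cos(50°+15°)]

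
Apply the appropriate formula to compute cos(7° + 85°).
cos(7° + 85°) = cos 7° cos 85° - sin 7° sin 85° = -0.0349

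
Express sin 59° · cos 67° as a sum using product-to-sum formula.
sin 59° cos 67° = (1/2)[sin(59°+67°) + sin(59°-67°)]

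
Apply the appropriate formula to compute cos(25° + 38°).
cos(25° + 38°) = cos 25° cos 38° - sin 25° sin 38° = 0.454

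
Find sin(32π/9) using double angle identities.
sin(32π/9) = 2 sin 16π/9 cos 16π/9 = -0.9848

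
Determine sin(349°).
sin(349°) = -0.1908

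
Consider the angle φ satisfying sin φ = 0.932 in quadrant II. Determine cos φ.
cos φ = ±√(1 - sin²φ) = -0.3625 (negative in QII)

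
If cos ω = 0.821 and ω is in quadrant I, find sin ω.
sin ω = 0.5709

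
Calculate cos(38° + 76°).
cos(38° + 76°) = cos 38° cos 76° - sin 38° sin 76° = -0.4067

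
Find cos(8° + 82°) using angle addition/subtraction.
cos(8° + 82°) = cos 8° cos 82° - sin 8° sin 82° = 0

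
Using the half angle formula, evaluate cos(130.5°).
cos(130.5°) = -√((1 + cos 261°)/2) = -0.6494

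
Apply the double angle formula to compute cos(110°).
cos(110°) = cos²55° - sin²55° = -0.342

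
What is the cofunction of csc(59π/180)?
csc(59π/180) = sec(π/2 - 59π/180) = sec(31π/180)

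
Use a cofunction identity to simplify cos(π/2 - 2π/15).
cos(π/2 - 2π/15) = sin(2π/15)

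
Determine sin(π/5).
sin(π/5) = 0.5878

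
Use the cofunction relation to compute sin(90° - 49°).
sin(90° - 49°) = cos(49°) = 0.6561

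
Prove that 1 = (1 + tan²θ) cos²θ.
RHS = sec²θ · cos²θ = (1/cos²θ) · cos²θ = 1 = LHS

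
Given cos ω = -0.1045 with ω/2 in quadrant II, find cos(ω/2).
cos(ω/2) = ±√((1 + cos ω)/2); negative since ω/2 ∈ QII, so cos(ω/2) = -0.6691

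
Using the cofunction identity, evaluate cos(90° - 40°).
cos(90° - 40°) = sin(40°) = 0.6428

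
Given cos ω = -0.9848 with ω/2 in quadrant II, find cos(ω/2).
cos(ω/2) = ±√((1 + cos ω)/2); negative since ω/2 ∈ QII, so cos(ω/2) = -0.08718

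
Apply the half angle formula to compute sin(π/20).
sin(π/20) = √((1 - cos π/10)/2) = 0.1564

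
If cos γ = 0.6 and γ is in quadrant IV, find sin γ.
sin γ = -0.8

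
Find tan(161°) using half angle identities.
tan(161°) = sin 322° / (1 + cos 322°) = -0.3443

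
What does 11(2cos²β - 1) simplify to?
11(2cos²β - 1) = 11(cos(2β)) (using Double angle)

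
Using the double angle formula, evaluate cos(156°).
cos(156°) = 1 - 2sin²78° = -0.9135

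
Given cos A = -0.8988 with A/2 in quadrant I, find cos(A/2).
cos(A/2) = ±√((1 + cos A)/2); positive since A/2 ∈ QI, so cos(A/2) = 0.2249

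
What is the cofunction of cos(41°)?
cos(41°) = sin(90° - 41°) = sin(49°)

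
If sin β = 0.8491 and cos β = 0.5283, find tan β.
tan β = sin β / cos β = 1.607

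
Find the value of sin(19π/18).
sin(19π/18) = -0.1736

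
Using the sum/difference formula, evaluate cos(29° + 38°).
cos(29° + 38°) = cos 29° cos 38° - sin 29° sin 38° = 0.3907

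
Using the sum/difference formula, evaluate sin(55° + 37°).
sin(55° + 37°) = sin 55° cos 37° + cos 55° sin 37° = 0.9994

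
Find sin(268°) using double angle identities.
sin(268°) = 2 sin 134° cos 134° = -0.9994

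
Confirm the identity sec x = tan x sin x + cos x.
RHS = sin²x/cos x + cos x = (sin²x + cos²x)/cos x = 1/cos x = sec x = LHS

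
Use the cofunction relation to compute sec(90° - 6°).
sec(90° - 6°) = csc(6°) = 9.567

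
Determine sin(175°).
sin(175°) = 0.08716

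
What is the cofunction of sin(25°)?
sin(25°) = cos(90° - 25°) = cos(65°)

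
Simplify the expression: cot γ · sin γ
cot γ · sin γ = cos γ (using Quotient identity)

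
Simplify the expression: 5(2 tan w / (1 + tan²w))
5(2 tan w / (1 + tan²w)) = 5(sin(2w)) (using Double angle)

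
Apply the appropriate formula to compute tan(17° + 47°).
tan(17° + 47°) = (tan 17° + tan 47°)/(1 - tan 17° tan 47°) = 2.05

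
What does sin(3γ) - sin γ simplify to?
sin(3γ) - sin γ = 2 cos(2γ) sin γ (using Sum-to-product)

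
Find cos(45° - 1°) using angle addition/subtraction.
cos(45° - 1°) = cos 45° cos 1° + sin 45° sin 1° = 0.7193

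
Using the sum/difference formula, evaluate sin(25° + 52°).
sin(25° + 52°) = sin 25° cos 52° + cos 25° sin 52° = 0.9744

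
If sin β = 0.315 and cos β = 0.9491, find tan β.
tan β = sin β / cos β = 0.3319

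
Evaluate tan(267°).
tan(267°) = 19.08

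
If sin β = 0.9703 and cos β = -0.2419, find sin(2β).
sin(2β) = 2 sin β cos β = -0.4694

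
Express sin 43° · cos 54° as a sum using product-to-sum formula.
sin 43° cos 54° = (1/2)[sin(43°+54°) + sin(43°-54°)]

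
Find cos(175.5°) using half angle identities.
cos(175.5°) = -√((1 + cos 351°)/2) = -0.9969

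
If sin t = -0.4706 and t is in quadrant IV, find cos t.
cos t = 0.8823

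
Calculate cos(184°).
cos(184°) = -0.9976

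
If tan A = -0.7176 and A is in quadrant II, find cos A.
cos A = -0.8125 (using tan²A + 1 = sec²A)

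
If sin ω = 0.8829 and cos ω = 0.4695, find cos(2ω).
cos(2ω) = cos²ω - sin²ω = -0.5591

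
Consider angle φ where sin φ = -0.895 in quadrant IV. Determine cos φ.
cos φ = √(1 - sin²φ) = 0.4461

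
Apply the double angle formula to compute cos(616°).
cos(616°) = cos²308° - sin²308° = -0.2419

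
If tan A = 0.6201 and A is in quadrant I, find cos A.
cos A = 0.8499 (using tan²A + 1 = sec²A)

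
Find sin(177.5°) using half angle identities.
sin(177.5°) = √((1 - cos 355°)/2) = 0.04362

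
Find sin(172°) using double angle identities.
sin(172°) = 2 sin 86° cos 86° = 0.1392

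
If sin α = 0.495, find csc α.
csc α = 1/sin α = 2.02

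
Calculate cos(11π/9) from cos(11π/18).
cos(11π/9) = cos²11π/18 - sin²11π/18 = -0.766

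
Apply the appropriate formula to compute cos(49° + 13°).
cos(49° + 13°) = cos 49° cos 13° - sin 49° sin 13° = 0.4695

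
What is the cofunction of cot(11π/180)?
cot(11π/180) = tan(π/2 - 11π/180) = tan(79π/180)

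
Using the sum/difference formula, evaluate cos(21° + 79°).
cos(21° + 79°) = cos 21° cos 79° - sin 21° sin 79° = -0.1736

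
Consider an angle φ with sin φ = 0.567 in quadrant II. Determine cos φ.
cos φ = ±√(1 - sin²φ) = -0.8237 (negative in QII)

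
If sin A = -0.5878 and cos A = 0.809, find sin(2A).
sin(2A) = 2 sin A cos A = -0.9511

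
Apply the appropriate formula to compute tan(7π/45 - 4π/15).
tan(7π/45 - 4π/15) = (tan 7π/45 - tan 4π/15)/(1 + tan 7π/45 tan 4π/15) = -0.364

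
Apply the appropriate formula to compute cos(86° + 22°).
cos(86° + 22°) = cos 86° cos 22° - sin 86° sin 22° = -0.309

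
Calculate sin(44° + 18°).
sin(44° + 18°) = sin 44° cos 18° + cos 44° sin 18° = 0.8829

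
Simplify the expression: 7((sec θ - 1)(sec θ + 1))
7((sec θ - 1)(sec θ + 1)) = 7(tan²θ) (using Diff. of squares)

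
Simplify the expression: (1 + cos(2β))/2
(1 + cos(2β))/2 = cos²β (using Power reduction)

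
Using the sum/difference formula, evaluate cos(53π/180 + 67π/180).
cos(53π/180 + 67π/180) = cos 53π/180 cos 67π/180 - sin 53π/180 sin 67π/180 = -1/2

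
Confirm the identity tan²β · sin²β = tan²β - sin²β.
RHS = sin²β/cos²β - sin²β = sin²β(1/cos²β - 1) = sin²β · (1 - cos²β)/cos²β = sin²β · sin²β/cos²β = sin²β · tan²β = LHS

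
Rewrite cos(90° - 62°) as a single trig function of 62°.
cos(90° - 62°) = sin(62°)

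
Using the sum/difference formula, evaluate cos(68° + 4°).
cos(68° + 4°) = cos 68° cos 4° - sin 68° sin 4° = 0.309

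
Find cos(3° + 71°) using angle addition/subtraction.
cos(3° + 71°) = cos 3° cos 71° - sin 3° sin 71° = 0.2756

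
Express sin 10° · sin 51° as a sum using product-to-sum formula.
sin 10° sin 51° = (1/2)[cos(10°-51°) - cos(10°+51°)]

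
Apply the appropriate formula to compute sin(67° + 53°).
sin(67° + 53°) = sin 67° cos 53° + cos 67° sin 53° = √3/2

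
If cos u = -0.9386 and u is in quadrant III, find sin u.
sin u = -0.345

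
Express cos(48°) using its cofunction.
cos(48°) = sin(90° - 48°) = sin(42°)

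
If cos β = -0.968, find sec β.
sec β = 1/cos β = -1.033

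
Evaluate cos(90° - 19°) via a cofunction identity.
cos(90° - 19°) = sin(19°) = 0.3256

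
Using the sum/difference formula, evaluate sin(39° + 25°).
sin(39° + 25°) = sin 39° cos 25° + cos 39° sin 25° = 0.8988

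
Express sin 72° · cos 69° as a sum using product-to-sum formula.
sin 72° cos 69° = (1/2)[sin(72°+69°) + sin(72°-69°)]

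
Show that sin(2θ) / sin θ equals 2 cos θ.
LHS = 2 sin θ cos θ / sin θ = 2 cos θ = RHS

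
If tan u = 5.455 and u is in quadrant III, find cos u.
cos u = -0.1803 (using tan²u + 1 = sec²u)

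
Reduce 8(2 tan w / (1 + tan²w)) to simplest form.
8(2 tan w / (1 + tan²w)) = 8(sin(2w)) (using Double angle)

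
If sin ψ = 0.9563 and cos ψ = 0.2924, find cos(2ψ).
cos(2ψ) = cos²ψ - sin²ψ = -0.829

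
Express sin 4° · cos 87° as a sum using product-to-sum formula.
sin 4° cos 87° = (1/2)[sin(4°+87°) + sin(4°-87°)]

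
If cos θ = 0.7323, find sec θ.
sec θ = 1/cos θ = 1.366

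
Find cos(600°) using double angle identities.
cos(600°) = cos²300° - sin²300° = -1/2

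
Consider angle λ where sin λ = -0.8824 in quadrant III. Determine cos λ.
cos λ = ±√(1 - sin²λ) = -0.4705 (negative in QIII)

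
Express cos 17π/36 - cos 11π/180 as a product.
cos 17π/36 - cos 11π/180 = -2 sin(4π/15) sin(37π/180)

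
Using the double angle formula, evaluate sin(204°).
sin(204°) = 2 sin 102° cos 102° = -0.4067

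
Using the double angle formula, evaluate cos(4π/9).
cos(4π/9) = 2cos²2π/9 - 1 = 0.1736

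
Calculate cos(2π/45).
cos(2π/45) = 0.9903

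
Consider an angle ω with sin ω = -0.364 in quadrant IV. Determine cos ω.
cos ω = √(1 - sin²ω) = 0.9314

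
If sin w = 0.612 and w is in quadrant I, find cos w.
cos w = 0.7909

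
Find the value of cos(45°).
cos(45°) = √2/2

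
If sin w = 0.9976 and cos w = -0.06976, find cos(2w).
cos(2w) = cos²w - sin²w = -0.9903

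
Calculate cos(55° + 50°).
cos(55° + 50°) = cos 55° cos 50° - sin 55° sin 50° = -(√6-√2)/4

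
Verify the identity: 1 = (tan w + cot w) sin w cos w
RHS = (sin w/cos w + cos w/sin w) sin w cos w = ((sin²w + cos²w)/(sin w cos w)) · sin w cos w = sin²w + cos²w = 1 = LHS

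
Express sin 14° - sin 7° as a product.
sin 14° - sin 7° = 2 cos(10.5°) sin(3.5°)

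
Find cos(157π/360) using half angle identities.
cos(157π/360) = √((1 + cos 157π/180)/2) = 0.1994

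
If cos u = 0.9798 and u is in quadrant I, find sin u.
sin u = 0.2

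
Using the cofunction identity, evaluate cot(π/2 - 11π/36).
cot(π/2 - 11π/36) = tan(11π/36) = 1.428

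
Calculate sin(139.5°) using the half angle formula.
sin(139.5°) = √((1 - cos 279°)/2) = 0.6494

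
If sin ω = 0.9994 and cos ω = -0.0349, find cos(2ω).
cos(2ω) = cos²ω - sin²ω = -0.9976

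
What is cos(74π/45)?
cos(74π/45) = 0.4384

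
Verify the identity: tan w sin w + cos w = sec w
LHS = sin²w/cos w + cos w = (sin²w + cos²w)/cos w = 1/cos w = sec w = RHS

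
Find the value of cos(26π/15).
cos(26π/15) = 0.6691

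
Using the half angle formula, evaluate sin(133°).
sin(133°) = √((1 - cos 266°)/2) = 0.7314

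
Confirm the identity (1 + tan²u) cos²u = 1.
LHS = sec²u · cos²u = (1/cos²u) · cos²u = 1 = RHS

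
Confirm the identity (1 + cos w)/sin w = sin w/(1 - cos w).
RHS = sin w(1 + cos w) / ((1 - cos w)(1 + cos w)) = sin w(1 + cos w) / (1 - cos²w) = sin w(1 + cos w) / sin²w = (1 + cos w)/sin w = LHS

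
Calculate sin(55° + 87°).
sin(55° + 87°) = sin 55° cos 87° + cos 55° sin 87° = 0.6157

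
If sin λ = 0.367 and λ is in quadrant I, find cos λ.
cos λ = 0.9302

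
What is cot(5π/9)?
cot(5π/9) = -0.1763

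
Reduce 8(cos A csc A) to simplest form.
8(cos A csc A) = 8(cot A) (using Reciprocal + quotient)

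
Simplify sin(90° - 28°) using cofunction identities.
sin(90° - 28°) = cos(28°)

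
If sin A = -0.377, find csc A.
csc A = 1/sin A = -2.653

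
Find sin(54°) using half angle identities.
sin(54°) = √((1 - cos 108°)/2) = 0.809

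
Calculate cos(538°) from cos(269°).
cos(538°) = cos²269° - sin²269° = -0.9994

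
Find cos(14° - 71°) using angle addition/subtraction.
cos(14° - 71°) = cos 14° cos 71° + sin 14° sin 71° = 0.5446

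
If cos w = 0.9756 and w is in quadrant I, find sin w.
sin w = 0.2196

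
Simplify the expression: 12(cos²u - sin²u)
12(cos²u - sin²u) = 12(cos(2u)) (using Double angle)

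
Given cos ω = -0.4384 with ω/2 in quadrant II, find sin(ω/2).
sin(ω/2) = ±√((1 - cos ω)/2); positive since ω/2 ∈ QII, so sin(ω/2) = 0.8481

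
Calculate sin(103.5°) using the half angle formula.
sin(103.5°) = √((1 - cos 207°)/2) = 0.9724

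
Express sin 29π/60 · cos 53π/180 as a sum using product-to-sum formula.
sin 29π/60 cos 53π/180 = (1/2)[sin(29π/60+53π/180) + sin(29π/60-53π/180)]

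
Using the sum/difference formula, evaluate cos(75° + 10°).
cos(75° + 10°) = cos 75° cos 10° - sin 75° sin 10° = 0.08716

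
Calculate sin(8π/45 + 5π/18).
sin(8π/45 + 5π/18) = sin 8π/45 cos 5π/18 + cos 8π/45 sin 5π/18 = 0.9903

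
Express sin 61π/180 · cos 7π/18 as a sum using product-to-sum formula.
sin 61π/180 cos 7π/18 = (1/2)[sin(61π/180+7π/18) + sin(61π/180-7π/18)]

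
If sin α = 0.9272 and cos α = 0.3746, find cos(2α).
cos(2α) = cos²α - sin²α = -0.7194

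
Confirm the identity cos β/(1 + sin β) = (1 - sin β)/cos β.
RHS = (1 - sin β)(1 + sin β) / (cos β(1 + sin β)) = (1 - sin²β) / (cos β(1 + sin β)) = cos²β / (cos β(1 + sin β)) = cos β/(1 + sin β) = LHS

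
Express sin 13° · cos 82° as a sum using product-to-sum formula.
sin 13° cos 82° = (1/2)[sin(13°+82°) + sin(13°-82°)]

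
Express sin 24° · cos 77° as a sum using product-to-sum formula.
sin 24° cos 77° = (1/2)[sin(24°+77°) + sin(24°-77°)]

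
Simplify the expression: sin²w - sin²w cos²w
sin²w - sin²w cos²w = sin⁴w (using Factoring)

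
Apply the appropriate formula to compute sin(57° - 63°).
sin(57° - 63°) = sin 57° cos 63° - cos 57° sin 63° = -0.1045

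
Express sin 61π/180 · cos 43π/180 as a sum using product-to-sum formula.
sin 61π/180 cos 43π/180 = (1/2)[sin(61π/180+43π/180) + sin(61π/180-43π/180)]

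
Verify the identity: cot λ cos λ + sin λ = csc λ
LHS = cos²λ/sin λ + sin λ = (cos²λ + sin²λ)/sin λ = 1/sin λ = csc λ = RHS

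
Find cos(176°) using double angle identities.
cos(176°) = cos²88° - sin²88° = -0.9976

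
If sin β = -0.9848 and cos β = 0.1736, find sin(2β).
sin(2β) = 2 sin β cos β = -0.3419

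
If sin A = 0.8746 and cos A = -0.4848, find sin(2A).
sin(2A) = 2 sin A cos A = -0.848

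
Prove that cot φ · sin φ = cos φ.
LHS = (cos φ/sin φ) · sin φ = cos φ = RHS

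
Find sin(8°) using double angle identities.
sin(8°) = 2 sin 4° cos 4° = 0.1392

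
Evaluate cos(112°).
cos(112°) = -0.3746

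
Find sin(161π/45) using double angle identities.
sin(161π/45) = 2 sin 161π/90 cos 161π/90 = -0.9703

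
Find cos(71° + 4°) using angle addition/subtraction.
cos(71° + 4°) = cos 71° cos 4° - sin 71° sin 4° = (√6-√2)/4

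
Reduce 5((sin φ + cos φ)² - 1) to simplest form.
5((sin φ + cos φ)² - 1) = 5(sin(2φ)) (using Pythagorean + double angle)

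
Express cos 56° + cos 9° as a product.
cos 56° + cos 9° = 2 cos(32.5°) cos(23.5°)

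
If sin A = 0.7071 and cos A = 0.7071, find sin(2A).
sin(2A) = 2 sin A cos A = 1.0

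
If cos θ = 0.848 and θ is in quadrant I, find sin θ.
sin θ = 0.53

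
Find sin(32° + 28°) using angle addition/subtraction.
sin(32° + 28°) = sin 32° cos 28° + cos 32° sin 28° = √3/2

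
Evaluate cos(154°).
cos(154°) = -0.8988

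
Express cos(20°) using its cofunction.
cos(20°) = sin(90° - 20°) = sin(70°)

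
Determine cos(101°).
cos(101°) = -0.1908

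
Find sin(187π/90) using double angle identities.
sin(187π/90) = 2 sin 187π/180 cos 187π/180 = 0.2419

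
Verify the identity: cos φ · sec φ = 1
LHS = cos φ · (1/cos φ) = 1 = RHS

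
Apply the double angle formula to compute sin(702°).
sin(702°) = 2 sin 351° cos 351° = -0.309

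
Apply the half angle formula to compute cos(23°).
cos(23°) = √((1 + cos 46°)/2) = 0.9205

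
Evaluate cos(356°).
cos(356°) = 0.9976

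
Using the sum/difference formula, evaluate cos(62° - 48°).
cos(62° - 48°) = cos 62° cos 48° + sin 62° sin 48° = 0.9703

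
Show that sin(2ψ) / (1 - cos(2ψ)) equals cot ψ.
LHS = 2 sin ψ cos ψ / (2sin²ψ) = cos ψ/sin ψ = cot ψ = RHS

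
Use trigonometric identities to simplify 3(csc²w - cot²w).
3(csc²w - cot²w) = 3 (using Pythagorean identity)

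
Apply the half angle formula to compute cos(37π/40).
cos(37π/40) = -√((1 + cos 37π/20)/2) = -0.9724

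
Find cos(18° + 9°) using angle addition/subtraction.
cos(18° + 9°) = cos 18° cos 9° - sin 18° sin 9° = 0.891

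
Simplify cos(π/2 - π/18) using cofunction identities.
cos(π/2 - π/18) = sin(π/18)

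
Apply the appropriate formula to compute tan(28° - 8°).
tan(28° - 8°) = (tan 28° - tan 8°)/(1 + tan 28° tan 8°) = 0.364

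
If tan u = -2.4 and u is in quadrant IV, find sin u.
sin u = -0.9231 (using tan²u + 1 = sec²u)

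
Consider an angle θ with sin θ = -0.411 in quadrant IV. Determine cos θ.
cos θ = √(1 - sin²θ) = 0.9116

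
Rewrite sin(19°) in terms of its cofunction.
sin(19°) = cos(90° - 19°) = cos(71°)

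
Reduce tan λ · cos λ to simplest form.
tan λ · cos λ = sin λ (using Quotient identity)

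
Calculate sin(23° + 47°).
sin(23° + 47°) = sin 23° cos 47° + cos 23° sin 47° = 0.9397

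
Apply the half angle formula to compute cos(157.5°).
cos(157.5°) = -√((1 + cos 315°)/2) = -0.9239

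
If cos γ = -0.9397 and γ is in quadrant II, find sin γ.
sin γ = 0.342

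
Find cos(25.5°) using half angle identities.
cos(25.5°) = √((1 + cos 51°)/2) = 0.9026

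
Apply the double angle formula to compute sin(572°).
sin(572°) = 2 sin 286° cos 286° = -0.5299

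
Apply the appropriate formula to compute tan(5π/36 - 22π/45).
tan(5π/36 - 22π/45) = (tan 5π/36 - tan 22π/45)/(1 + tan 5π/36 tan 22π/45) = -1.963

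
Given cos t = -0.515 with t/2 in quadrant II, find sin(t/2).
sin(t/2) = ±√((1 - cos t)/2); positive since t/2 ∈ QII, so sin(t/2) = 0.8703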